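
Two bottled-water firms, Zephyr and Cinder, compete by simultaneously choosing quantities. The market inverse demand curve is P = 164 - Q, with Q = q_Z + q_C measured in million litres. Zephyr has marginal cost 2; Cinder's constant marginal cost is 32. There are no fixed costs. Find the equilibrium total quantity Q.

Zephyr's profit: π_Z = (164 - Q)q_Z - (2q_Z). Setting ∂π_Z/∂q_Z = 0: 162 - 2q_Z - (q_C) = 0.
Cinder's profit: π_C = (164 - Q)q_C - (32q_C). Setting ∂π_C/∂q_C = 0: 132 - 2q_C - (q_Z) = 0.
Rearranging gives the reaction functions q_Z = (162 - q_C)/2 and q_C = (132 - q_Z)/2.
Solving the pair: q_Z = 64, q_C = 34.
Total output Q = 64 + 34 = 98.

98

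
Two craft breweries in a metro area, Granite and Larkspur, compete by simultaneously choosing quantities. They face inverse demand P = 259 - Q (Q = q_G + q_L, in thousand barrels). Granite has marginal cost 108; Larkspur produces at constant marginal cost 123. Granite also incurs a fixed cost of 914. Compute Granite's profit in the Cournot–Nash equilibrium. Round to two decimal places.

2147.78

Granite's profit: π_G = (259 - Q)q_G - (108q_G). Setting ∂π_G/∂q_G = 0: 151 - 2q_G - (q_L) = 0.
Larkspur's profit: π_L = (259 - Q)q_L - (123q_L). Setting ∂π_L/∂q_L = 0: 136 - 2q_L - (q_G) = 0.
So q_G = (151 - q_L)/2 and q_L = (136 - q_G)/2.
Substituting one into the other gives q_G = 166/3 and q_L = 121/3.
Price P = 259 - 287/3 = 490/3.
Granite's profit: (490/3 - 108)·(166/3) - 914 = 2147.7778.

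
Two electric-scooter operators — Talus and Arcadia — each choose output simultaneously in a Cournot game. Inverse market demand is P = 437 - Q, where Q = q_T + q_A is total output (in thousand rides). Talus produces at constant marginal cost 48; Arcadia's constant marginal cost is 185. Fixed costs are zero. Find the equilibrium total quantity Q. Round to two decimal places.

213.67

Talus's profit: π_T = (437 - Q)q_T - (48q_T). Setting ∂π_T/∂q_T = 0: 389 - 2q_T - (q_A) = 0.
Arcadia's first-order condition: 252 - 2q_A - (q_T) = 0.
Best responses: q_T = (389 - q_A)/2, q_A = (252 - q_T)/2.
Substituting one into the other gives q_T = 526/3 and q_A = 115/3.
Total output Q = 526/3 + 115/3 = 641/3.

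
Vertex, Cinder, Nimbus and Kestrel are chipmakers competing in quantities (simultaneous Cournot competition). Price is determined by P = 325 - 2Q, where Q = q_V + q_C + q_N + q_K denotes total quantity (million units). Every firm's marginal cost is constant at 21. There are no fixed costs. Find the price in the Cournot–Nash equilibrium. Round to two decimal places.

81.80

Each firm earns π_i = (325 - 2Q)q_i - 21q_i.
First-order condition (treating rivals' output as given): 304 - 4q_i - 2·Σ_{j≠i} q_j = 0.
With identical firms every q_j equals q_i, so Σ_{j≠i} q_j = 3q_i and 304 = 10q_i, giving q_i = 152/5.
Total output Q = 608/5, so price P = 325 - 2·(608/5) = 409/5.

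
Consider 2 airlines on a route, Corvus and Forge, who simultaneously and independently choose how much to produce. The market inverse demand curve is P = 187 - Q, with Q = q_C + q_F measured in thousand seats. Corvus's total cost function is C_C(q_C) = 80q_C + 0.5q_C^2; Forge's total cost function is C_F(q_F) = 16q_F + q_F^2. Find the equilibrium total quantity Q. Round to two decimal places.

Corvus's profit: π_C = (187 - Q)q_C - (80q_C + (1/2)q_C²). Setting ∂π_C/∂q_C = 0: 107 - 3q_C - (q_F) = 0.
Forge's first-order condition: 171 - 4q_F - (q_C) = 0.
So q_C = (107 - q_F)/3 and q_F = (171 - q_C)/4.
Substituting one into the other gives q_C = 257/11 and q_F = 406/11.
Total output Q = 257/11 + 406/11 = 663/11.

60.27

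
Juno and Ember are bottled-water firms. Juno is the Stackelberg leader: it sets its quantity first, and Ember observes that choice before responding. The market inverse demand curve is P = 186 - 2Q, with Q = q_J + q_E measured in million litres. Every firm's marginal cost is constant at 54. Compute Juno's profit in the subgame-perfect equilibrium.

1089

The follower Ember best-responds to any q_J: π_E = (186 - 2Q)q_E - 54q_E.
∂π_E/∂q_E = 132 - 2q_J - 4q_E = 0 gives the reaction function q_E = (132 - 2q_J)/4.
The leader anticipates this reaction. Substituting into P = 186 - 2Q gives P = 120 - q_J, so π_J = (120 - q_J)q_J - 54q_J.
Maximising: ∂π_J/∂q_J = 66 - 2q_J = 0, giving q_J = 33.
Then q_E = (132 - 2·33)/4 = 33/2.
Price P = 186 - 2·(99/2) = 87.
Juno's profit: (87 - 54)·33 = 1089.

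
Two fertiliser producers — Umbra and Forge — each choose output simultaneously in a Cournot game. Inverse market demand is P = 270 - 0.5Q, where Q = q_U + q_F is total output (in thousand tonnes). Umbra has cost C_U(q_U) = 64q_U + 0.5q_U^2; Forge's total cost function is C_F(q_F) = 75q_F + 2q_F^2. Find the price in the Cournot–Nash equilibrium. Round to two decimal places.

Umbra's profit: π_U = (270 - 0.5Q)q_U - (64q_U + (1/2)q_U²). Setting ∂π_U/∂q_U = 0: 206 - 2q_U - (1/2)(q_F) = 0.
Forge's first-order condition: 195 - 5q_F - (1/2)(q_U) = 0.
Best responses: q_U = (206 - (1/2)q_F)/2, q_F = (195 - (1/2)q_U)/5.
Solving the pair: q_U = 95.6410, q_F = 1148/39.
Total output Q = 1626/13, so price P = 270 - (1/2)·(1626/13) = 207.4615.

207.46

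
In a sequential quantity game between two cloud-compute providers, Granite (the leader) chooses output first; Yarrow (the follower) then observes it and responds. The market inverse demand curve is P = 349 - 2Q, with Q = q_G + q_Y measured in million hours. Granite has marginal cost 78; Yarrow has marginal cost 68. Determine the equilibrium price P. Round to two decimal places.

The follower Yarrow best-responds to any q_G: π_Y = (349 - 2Q)q_Y - 68q_Y.
Follower FOC: 281 - 2q_G - 4q_Y = 0, so q_Y(q_G) = (281 - 2q_G)/4.
Granite substitutes q_Y(q_G) into its own profit: π_G = q_G(349 - 2q_G - (281 - 2q_G)/2) - 78q_G = (417/2 - q_G)q_G - 78q_G.
Maximising: ∂π_G/∂q_G = 261/2 - 2q_G = 0, giving q_G = 261/4.
Then q_Y = (281 - 2·(261/4))/4 = 301/8.
Total output Q = 823/8, so price P = 349 - 2·(823/8) = 573/4.

143.25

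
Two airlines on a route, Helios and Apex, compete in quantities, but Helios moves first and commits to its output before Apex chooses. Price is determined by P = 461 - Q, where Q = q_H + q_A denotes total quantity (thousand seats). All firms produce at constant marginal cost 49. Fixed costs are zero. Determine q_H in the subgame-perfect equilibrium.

The follower Apex best-responds to any q_H: π_A = (461 - Q)q_A - 49q_A.
Follower FOC: 412 - q_H - 2q_A = 0, so q_A(q_H) = (412 - q_H)/2.
The leader anticipates this reaction. Substituting into P = 461 - Q gives P = 255 - (1/2)q_H, so π_H = (255 - (1/2)q_H)q_H - 49q_H.
Maximising: ∂π_H/∂q_H = 206 - q_H = 0, giving q_H = 206.
Then q_A = (412 - 206)/2 = 103.

206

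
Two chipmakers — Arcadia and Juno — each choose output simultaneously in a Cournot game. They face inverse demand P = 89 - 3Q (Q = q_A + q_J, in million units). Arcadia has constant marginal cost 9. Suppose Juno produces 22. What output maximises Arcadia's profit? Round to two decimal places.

2.33

With the rival's output fixed at 22, Arcadia's profit is π_A = (89 - 3·22 - 3q_A)q_A - (9q_A) = (23 - 3q_A)q_A - (9q_A).
∂π_A/∂q_A = 14 - 6q_A = 0, so q_A = 7/3.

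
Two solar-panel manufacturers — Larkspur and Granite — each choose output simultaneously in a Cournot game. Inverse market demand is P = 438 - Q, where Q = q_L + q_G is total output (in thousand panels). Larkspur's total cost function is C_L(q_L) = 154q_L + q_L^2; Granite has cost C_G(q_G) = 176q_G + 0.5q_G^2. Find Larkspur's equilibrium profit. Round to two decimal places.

Larkspur's profit: π_L = (438 - Q)q_L - (154q_L + q_L²). Setting ∂π_L/∂q_L = 0: 284 - 4q_L - (q_G) = 0.
Granite's first-order condition: 262 - 3q_G - (q_L) = 0.
So q_L = (284 - q_G)/4 and q_G = (262 - q_L)/3.
Solving the pair: q_L = 590/11, q_G = 764/11.
Price P = 438 - 1354/11 = 314.9091.
Larkspur's profit: 314.9091·(590/11) - 154·(590/11) - (590/11)² = 5753.7190.

5753.72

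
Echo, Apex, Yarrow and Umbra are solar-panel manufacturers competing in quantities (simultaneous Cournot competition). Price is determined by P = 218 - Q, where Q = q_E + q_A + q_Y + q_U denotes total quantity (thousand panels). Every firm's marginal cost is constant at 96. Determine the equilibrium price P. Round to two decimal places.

120.40

Each firm earns π_i = (218 - Q)q_i - 96q_i.
Setting ∂π_i/∂q_i = 0 with rivals' quantities fixed: 122 - 2q_i - Σ_{j≠i} q_j = 0.
With identical firms every q_j equals q_i, so Σ_{j≠i} q_j = 3q_i and 122 = 5q_i, giving q_i = 122/5.
Total output Q = 488/5, so price P = 218 - 488/5 = 602/5.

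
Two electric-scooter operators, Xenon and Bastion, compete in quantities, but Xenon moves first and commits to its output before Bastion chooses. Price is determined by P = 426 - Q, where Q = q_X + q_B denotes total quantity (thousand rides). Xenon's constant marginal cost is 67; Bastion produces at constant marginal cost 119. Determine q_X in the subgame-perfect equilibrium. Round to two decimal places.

The follower Bastion best-responds to any q_X: π_B = (426 - Q)q_B - 119q_B.
Setting the follower's marginal profit to zero, 307 - q_X - 2q_B = 0, i.e. q_B = (307 - q_X)/2.
Xenon substitutes q_B(q_X) into its own profit: π_X = q_X(426 - q_X - (307 - q_X)/2) - 67q_X = (545/2 - (1/2)q_X)q_X - 67q_X.
The leader's first-order condition 411/2 - q_X = 0 yields q_X = 411/2.
Then q_B = (307 - 411/2)/2 = 203/4.

205.50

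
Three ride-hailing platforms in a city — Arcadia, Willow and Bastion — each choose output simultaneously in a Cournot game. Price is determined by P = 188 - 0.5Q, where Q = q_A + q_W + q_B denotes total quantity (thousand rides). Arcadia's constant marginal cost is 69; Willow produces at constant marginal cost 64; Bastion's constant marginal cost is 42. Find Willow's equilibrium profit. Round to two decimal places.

1431.13

Arcadia's profit: π_A = (188 - 0.5Q)q_A - (69q_A). Setting ∂π_A/∂q_A = 0: 119 - q_A - (1/2)(q_W + q_B) = 0.
Willow's first-order condition: 124 - q_W - (1/2)(q_A + q_B) = 0.
Bastion's profit: π_B = (188 - 0.5Q)q_B - (42q_B). Setting ∂π_B/∂q_B = 0: 146 - q_B - (1/2)(q_A + q_W) = 0.
Summing all 3 equations gives 389 − 2Q = 0, hence Q = 389/2.
Back-substituting: q_A = (119 − 389/4)/(1/2) = 87/2, q_W = (124 − 389/4)/(1/2) = 107/2, q_B = (146 − 389/4)/(1/2) = 195/2.
Price P = 188 - (1/2)·(389/2) = 363/4.
Willow's profit: (363/4 - 64)·(107/2) = 1431.1250.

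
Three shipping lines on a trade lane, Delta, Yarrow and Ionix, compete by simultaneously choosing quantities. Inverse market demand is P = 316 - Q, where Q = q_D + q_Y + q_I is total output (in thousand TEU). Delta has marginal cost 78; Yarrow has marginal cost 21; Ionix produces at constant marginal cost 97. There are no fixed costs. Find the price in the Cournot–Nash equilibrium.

128

Delta's profit: π_D = (316 - Q)q_D - (78q_D). Setting ∂π_D/∂q_D = 0: 238 - 2q_D - (q_Y + q_I) = 0.
Yarrow's profit: π_Y = (316 - Q)q_Y - (21q_Y). Setting ∂π_Y/∂q_Y = 0: 295 - 2q_Y - (q_D + q_I) = 0.
Ionix's profit: π_I = (316 - Q)q_I - (97q_I). Setting ∂π_I/∂q_I = 0: 219 - 2q_I - (q_D + q_Y) = 0.
Adding the 3 conditions: 752 − 2Q − 2Q = 0, i.e. Q = 188.
Back-substituting: q_D = (238 − 188) = 50, q_Y = (295 − 188) = 107, q_I = (219 − 188) = 31.
Total output Q = 188, so price P = 316 - 188 = 128.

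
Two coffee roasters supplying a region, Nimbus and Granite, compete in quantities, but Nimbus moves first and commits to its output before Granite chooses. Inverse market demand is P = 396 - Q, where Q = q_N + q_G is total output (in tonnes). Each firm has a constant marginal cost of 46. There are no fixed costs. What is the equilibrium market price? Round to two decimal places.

Solve by backward induction. Given q_N, the follower Granite maximises π_G = (396 - q_N - q_G)q_G - 46q_G.
∂π_G/∂q_G = 350 - q_N - 2q_G = 0 gives the reaction function q_G = (350 - q_N)/2.
Nimbus substitutes q_G(q_N) into its own profit: π_N = q_N(396 - q_N - (350 - q_N)/2) - 46q_N = (221 - (1/2)q_N)q_N - 46q_N.
Maximising: ∂π_N/∂q_N = 175 - q_N = 0, giving q_N = 175.
Then q_G = (350 - 175)/2 = 175/2.
Total output Q = 525/2, so price P = 396 - 525/2 = 267/2.

133.50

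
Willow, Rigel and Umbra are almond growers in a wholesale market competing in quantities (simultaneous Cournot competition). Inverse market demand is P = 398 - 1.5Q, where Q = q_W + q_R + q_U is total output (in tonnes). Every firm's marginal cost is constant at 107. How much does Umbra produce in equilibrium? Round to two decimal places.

48.50

Each firm earns π_i = (398 - 1.5Q)q_i - 107q_i.
Setting ∂π_i/∂q_i = 0 with rivals' quantities fixed: 291 - 3q_i - (3/2)·Σ_{j≠i} q_j = 0.
By symmetry each firm produces the same amount; substituting Σ_{j≠i} q_j = 2q_i yields q_i = 291/6 = 97/2.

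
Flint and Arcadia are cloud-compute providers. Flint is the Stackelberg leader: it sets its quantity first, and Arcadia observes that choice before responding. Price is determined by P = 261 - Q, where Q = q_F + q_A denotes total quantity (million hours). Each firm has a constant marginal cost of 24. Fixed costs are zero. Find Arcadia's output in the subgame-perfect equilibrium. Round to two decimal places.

The follower Arcadia best-responds to any q_F: π_A = (261 - Q)q_A - 24q_A.
∂π_A/∂q_A = 237 - q_F - 2q_A = 0 gives the reaction function q_A = (237 - q_F)/2.
Flint substitutes q_A(q_F) into its own profit: π_F = q_F(261 - q_F - (237 - q_F)/2) - 24q_F = (285/2 - (1/2)q_F)q_F - 24q_F.
Leader FOC: 237/2 - q_F = 0, so q_F = 237/2.
Then q_A = (237 - 237/2)/2 = 237/4.

59.25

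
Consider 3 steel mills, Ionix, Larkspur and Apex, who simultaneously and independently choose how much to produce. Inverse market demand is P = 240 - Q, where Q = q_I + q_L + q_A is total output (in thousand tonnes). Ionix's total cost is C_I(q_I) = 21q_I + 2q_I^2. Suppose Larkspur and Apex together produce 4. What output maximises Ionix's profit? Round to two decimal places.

35.83

With rivals' combined output fixed at 4, Ionix's profit is π_I = (240 - 4 - q_I)q_I - (21q_I + 2q_I²) = (236 - q_I)q_I - (21q_I + 2q_I²).
∂π_I/∂q_I = 215 - 6q_I = 0, so q_I = 215/6.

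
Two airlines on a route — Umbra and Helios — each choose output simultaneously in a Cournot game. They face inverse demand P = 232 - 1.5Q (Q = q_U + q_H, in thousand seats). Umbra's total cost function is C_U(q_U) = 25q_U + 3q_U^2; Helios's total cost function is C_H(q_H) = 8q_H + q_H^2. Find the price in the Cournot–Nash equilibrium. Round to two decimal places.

Umbra's profit: π_U = (232 - 1.5Q)q_U - (25q_U + 3q_U²). Setting ∂π_U/∂q_U = 0: 207 - 9q_U - (3/2)(q_H) = 0.
Helios's first-order condition: 224 - 5q_H - (3/2)(q_U) = 0.
So q_U = (207 - (3/2)q_H)/9 and q_H = (224 - (3/2)q_U)/5.
Solving the pair: q_U = 932/57, q_H = 758/19.
Total output Q = 56.2456, so price P = 232 - (3/2)·56.2456 = 147.6316.

147.63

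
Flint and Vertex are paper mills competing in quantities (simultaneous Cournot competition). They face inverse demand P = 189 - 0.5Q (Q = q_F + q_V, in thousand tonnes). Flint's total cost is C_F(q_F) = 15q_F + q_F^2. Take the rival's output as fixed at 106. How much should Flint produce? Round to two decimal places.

40.33

With the rival's output fixed at 106, Flint's profit is π_F = (189 - (1/2)·106 - (1/2)q_F)q_F - (15q_F + q_F²) = (136 - (1/2)q_F)q_F - (15q_F + q_F²).
∂π_F/∂q_F = 121 - 3q_F = 0, so q_F = 121/3.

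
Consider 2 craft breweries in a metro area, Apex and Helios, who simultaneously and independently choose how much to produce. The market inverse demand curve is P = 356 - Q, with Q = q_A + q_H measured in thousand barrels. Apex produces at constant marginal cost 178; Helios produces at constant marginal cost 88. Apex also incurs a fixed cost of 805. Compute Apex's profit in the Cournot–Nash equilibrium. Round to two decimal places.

Apex's profit: π_A = (356 - Q)q_A - (178q_A). Setting ∂π_A/∂q_A = 0: 178 - 2q_A - (q_H) = 0.
Helios's first-order condition: 268 - 2q_H - (q_A) = 0.
Rearranging gives the reaction functions q_A = (178 - q_H)/2 and q_H = (268 - q_A)/2.
Substituting one into the other gives q_A = 88/3 and q_H = 358/3.
Price P = 356 - 446/3 = 622/3.
Apex's profit: (622/3 - 178)·(88/3) - 805 = 499/9.

55.44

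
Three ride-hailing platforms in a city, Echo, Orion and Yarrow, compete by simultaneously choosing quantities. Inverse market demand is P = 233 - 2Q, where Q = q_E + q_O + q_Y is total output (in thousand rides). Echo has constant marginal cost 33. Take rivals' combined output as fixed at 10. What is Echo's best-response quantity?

45

With rivals' combined output fixed at 10, Echo's profit is π_E = (233 - 2·10 - 2q_E)q_E - (33q_E) = (213 - 2q_E)q_E - (33q_E).
∂π_E/∂q_E = 180 - 4q_E = 0, so q_E = 45.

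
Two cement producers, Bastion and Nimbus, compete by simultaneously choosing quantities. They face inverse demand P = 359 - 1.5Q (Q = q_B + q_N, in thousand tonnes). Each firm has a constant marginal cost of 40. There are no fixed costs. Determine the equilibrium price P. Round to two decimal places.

146.33

A representative firm's profit is π_i = q_i(359 - 1.5Q) - 40q_i.
Setting ∂π_i/∂q_i = 0 with rivals' quantities fixed: 319 - 3q_i - (3/2)q_j = 0.
By symmetry each firm produces the same amount; substituting q_j = q_i yields q_i = 319/(9/2) = 638/9.
Total output Q = 1276/9, so price P = 359 - (3/2)·(1276/9) = 439/3.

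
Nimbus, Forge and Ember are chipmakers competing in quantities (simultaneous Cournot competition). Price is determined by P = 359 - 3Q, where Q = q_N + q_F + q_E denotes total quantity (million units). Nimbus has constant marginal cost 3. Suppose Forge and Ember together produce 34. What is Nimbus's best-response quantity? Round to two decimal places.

With rivals' combined output fixed at 34, Nimbus's profit is π_N = (359 - 3·34 - 3q_N)q_N - (3q_N) = (257 - 3q_N)q_N - (3q_N).
∂π_N/∂q_N = 254 - 6q_N = 0, so q_N = 127/3.

42.33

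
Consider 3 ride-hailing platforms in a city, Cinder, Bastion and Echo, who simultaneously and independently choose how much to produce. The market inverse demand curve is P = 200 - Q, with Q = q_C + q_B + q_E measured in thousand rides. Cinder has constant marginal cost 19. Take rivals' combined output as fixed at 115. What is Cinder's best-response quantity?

With rivals' combined output fixed at 115, Cinder's profit is π_C = (200 - 115 - q_C)q_C - (19q_C) = (85 - q_C)q_C - (19q_C).
∂π_C/∂q_C = 66 - 2q_C = 0, so q_C = 33.

33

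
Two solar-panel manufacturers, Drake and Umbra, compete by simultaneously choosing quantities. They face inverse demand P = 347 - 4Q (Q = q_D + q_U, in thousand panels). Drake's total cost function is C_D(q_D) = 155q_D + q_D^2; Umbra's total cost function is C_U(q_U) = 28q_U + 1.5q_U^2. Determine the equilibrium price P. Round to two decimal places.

Drake's profit: π_D = (347 - 4Q)q_D - (155q_D + q_D²). Setting ∂π_D/∂q_D = 0: 192 - 10q_D - 4(q_U) = 0.
Umbra's first-order condition: 319 - 11q_U - 4(q_D) = 0.
Best responses: q_D = (192 - 4q_U)/10, q_U = (319 - 4q_D)/11.
Solving the pair: q_D = 418/47, q_U = 1211/47.
Total output Q = 1629/47, so price P = 347 - 4·(1629/47) = 208.3617.

208.36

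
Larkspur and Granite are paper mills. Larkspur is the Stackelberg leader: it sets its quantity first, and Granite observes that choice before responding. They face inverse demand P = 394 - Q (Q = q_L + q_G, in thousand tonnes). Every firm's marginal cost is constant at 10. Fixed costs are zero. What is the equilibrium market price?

106

The follower Granite best-responds to any q_L: π_G = (394 - Q)q_G - 10q_G.
Follower FOC: 384 - q_L - 2q_G = 0, so q_G(q_L) = (384 - q_L)/2.
Larkspur substitutes q_G(q_L) into its own profit: π_L = q_L(394 - q_L - (384 - q_L)/2) - 10q_L = (202 - (1/2)q_L)q_L - 10q_L.
The leader's first-order condition 192 - q_L = 0 yields q_L = 192.
Then q_G = (384 - 192)/2 = 96.
Total output Q = 288, so price P = 394 - 288 = 106.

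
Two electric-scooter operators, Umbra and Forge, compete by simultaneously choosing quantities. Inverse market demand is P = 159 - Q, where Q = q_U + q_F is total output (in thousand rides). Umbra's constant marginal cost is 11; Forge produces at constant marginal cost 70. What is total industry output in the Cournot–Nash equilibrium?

79

Umbra's profit: π_U = (159 - Q)q_U - (11q_U). Setting ∂π_U/∂q_U = 0: 148 - 2q_U - (q_F) = 0.
Forge's first-order condition: 89 - 2q_F - (q_U) = 0.
So q_U = (148 - q_F)/2 and q_F = (89 - q_U)/2.
Solving the pair: q_U = 69, q_F = 10.
Total output Q = 69 + 10 = 79.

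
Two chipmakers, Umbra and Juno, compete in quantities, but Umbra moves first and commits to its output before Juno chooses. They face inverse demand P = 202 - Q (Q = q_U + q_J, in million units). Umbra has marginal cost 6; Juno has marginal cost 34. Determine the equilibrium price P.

Solve by backward induction. Given q_U, the follower Juno maximises π_J = (202 - q_U - q_J)q_J - 34q_J.
Follower FOC: 168 - q_U - 2q_J = 0, so q_J(q_U) = (168 - q_U)/2.
Umbra substitutes q_J(q_U) into its own profit: π_U = q_U(202 - q_U - (168 - q_U)/2) - 6q_U = (118 - (1/2)q_U)q_U - 6q_U.
Leader FOC: 112 - q_U = 0, so q_U = 112.
Then q_J = (168 - 112)/2 = 28.
Total output Q = 140, so price P = 202 - 140 = 62.

62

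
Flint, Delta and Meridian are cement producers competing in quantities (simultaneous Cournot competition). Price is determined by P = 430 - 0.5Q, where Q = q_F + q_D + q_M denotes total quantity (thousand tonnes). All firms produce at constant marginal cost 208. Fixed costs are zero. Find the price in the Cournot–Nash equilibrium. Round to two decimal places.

263.50

Each firm earns π_i = (430 - 0.5Q)q_i - 208q_i.
Setting ∂π_i/∂q_i = 0 with rivals' quantities fixed: 222 - q_i - (1/2)·Σ_{j≠i} q_j = 0.
By symmetry each firm produces the same amount; substituting Σ_{j≠i} q_j = 2q_i yields q_i = 222/2 = 111.
Total output Q = 333, so price P = 430 - (1/2)·333 = 527/2.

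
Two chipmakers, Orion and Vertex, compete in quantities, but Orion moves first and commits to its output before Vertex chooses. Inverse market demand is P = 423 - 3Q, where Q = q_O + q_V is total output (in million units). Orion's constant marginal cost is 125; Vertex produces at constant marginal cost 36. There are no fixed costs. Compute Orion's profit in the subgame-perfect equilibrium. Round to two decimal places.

The follower Vertex best-responds to any q_O: π_V = (423 - 3Q)q_V - 36q_V.
∂π_V/∂q_V = 387 - 3q_O - 6q_V = 0 gives the reaction function q_V = (387 - 3q_O)/6.
The leader anticipates this reaction. Substituting into P = 423 - 3Q gives P = 459/2 - (3/2)q_O, so π_O = (459/2 - (3/2)q_O)q_O - 125q_O.
The leader's first-order condition 209/2 - 3q_O = 0 yields q_O = 209/6.
Then q_V = (387 - 3·(209/6))/6 = 565/12.
Price P = 423 - 3·(983/12) = 709/4.
Orion's profit: (709/4 - 125)·(209/6) = 1820.0417.

1820.04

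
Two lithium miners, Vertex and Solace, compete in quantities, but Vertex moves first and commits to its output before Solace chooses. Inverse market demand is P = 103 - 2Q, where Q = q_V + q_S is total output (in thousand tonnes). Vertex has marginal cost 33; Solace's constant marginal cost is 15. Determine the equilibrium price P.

Solve by backward induction. Given q_V, the follower Solace maximises π_S = (103 - 2q_V - 2q_S)q_S - 15q_S.
Follower FOC: 88 - 2q_V - 4q_S = 0, so q_S(q_V) = (88 - 2q_V)/4.
The leader anticipates this reaction. Substituting into P = 103 - 2Q gives P = 59 - q_V, so π_V = (59 - q_V)q_V - 33q_V.
Leader FOC: 26 - 2q_V = 0, so q_V = 13.
Then q_S = (88 - 2·13)/4 = 31/2.
Total output Q = 57/2, so price P = 103 - 2·(57/2) = 46.

46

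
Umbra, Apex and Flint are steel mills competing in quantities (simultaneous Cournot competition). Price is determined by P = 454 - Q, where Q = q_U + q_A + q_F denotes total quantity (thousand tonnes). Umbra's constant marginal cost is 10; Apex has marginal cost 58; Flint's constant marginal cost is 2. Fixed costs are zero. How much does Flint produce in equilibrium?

Umbra's profit: π_U = (454 - Q)q_U - (10q_U). Setting ∂π_U/∂q_U = 0: 444 - 2q_U - (q_A + q_F) = 0.
Apex's profit: π_A = (454 - Q)q_A - (58q_A). Setting ∂π_A/∂q_A = 0: 396 - 2q_A - (q_U + q_F) = 0.
Flint's profit: π_F = (454 - Q)q_F - (2q_F). Setting ∂π_F/∂q_F = 0: 452 - 2q_F - (q_U + q_A) = 0.
Adding the 3 first-order conditions: 1292 − 4Q = 0, so Q = 323.
Back-substituting: q_U = (444 − 323) = 121, q_A = (396 − 323) = 73, q_F = (452 − 323) = 129.

129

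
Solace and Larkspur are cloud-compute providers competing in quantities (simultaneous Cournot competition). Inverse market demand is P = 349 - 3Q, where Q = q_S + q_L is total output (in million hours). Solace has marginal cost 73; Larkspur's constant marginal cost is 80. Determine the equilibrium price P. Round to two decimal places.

Solace's profit: π_S = (349 - 3Q)q_S - (73q_S). Setting ∂π_S/∂q_S = 0: 276 - 6q_S - 3(q_L) = 0.
Larkspur's profit: π_L = (349 - 3Q)q_L - (80q_L). Setting ∂π_L/∂q_L = 0: 269 - 6q_L - 3(q_S) = 0.
Rearranging gives the reaction functions q_S = (276 - 3q_L)/6 and q_L = (269 - 3q_S)/6.
Substituting one into the other gives q_S = 283/9 and q_L = 262/9.
Total output Q = 545/9, so price P = 349 - 3·(545/9) = 502/3.

167.33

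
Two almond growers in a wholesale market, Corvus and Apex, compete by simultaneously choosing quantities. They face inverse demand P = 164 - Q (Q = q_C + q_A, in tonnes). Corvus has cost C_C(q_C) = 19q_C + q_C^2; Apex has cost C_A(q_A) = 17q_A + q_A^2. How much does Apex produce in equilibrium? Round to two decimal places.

29.53

Corvus's profit: π_C = (164 - Q)q_C - (19q_C + q_C²). Setting ∂π_C/∂q_C = 0: 145 - 4q_C - (q_A) = 0.
Apex's profit: π_A = (164 - Q)q_A - (17q_A + q_A²). Setting ∂π_A/∂q_A = 0: 147 - 4q_A - (q_C) = 0.
So q_C = (145 - q_A)/4 and q_A = (147 - q_C)/4.
Substituting one into the other gives q_C = 433/15 and q_A = 443/15.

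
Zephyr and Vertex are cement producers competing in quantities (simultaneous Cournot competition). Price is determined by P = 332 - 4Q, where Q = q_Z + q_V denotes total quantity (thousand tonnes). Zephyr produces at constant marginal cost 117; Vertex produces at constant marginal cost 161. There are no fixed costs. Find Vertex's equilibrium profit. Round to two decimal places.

Zephyr's profit: π_Z = (332 - 4Q)q_Z - (117q_Z). Setting ∂π_Z/∂q_Z = 0: 215 - 8q_Z - 4(q_V) = 0.
Vertex's profit: π_V = (332 - 4Q)q_V - (161q_V). Setting ∂π_V/∂q_V = 0: 171 - 8q_V - 4(q_Z) = 0.
Rearranging gives the reaction functions q_Z = (215 - 4q_V)/8 and q_V = (171 - 4q_Z)/8.
Solving the pair: q_Z = 259/12, q_V = 127/12.
Price P = 332 - 4·(193/6) = 610/3.
Vertex's profit: (610/3 - 161)·(127/12) = 448.0278.

448.03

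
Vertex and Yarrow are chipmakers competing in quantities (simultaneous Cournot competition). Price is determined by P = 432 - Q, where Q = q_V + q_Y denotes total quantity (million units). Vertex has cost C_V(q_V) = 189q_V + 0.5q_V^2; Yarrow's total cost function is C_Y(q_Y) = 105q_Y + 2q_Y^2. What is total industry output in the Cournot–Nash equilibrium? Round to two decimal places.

Vertex's profit: π_V = (432 - Q)q_V - (189q_V + (1/2)q_V²). Setting ∂π_V/∂q_V = 0: 243 - 3q_V - (q_Y) = 0.
Yarrow's profit: π_Y = (432 - Q)q_Y - (105q_Y + 2q_Y²). Setting ∂π_Y/∂q_Y = 0: 327 - 6q_Y - (q_V) = 0.
Rearranging gives the reaction functions q_V = (243 - q_Y)/3 and q_Y = (327 - q_V)/6.
Substituting one into the other gives q_V = 1131/17 and q_Y = 738/17.
Total output Q = 1131/17 + 738/17 = 1869/17.

109.94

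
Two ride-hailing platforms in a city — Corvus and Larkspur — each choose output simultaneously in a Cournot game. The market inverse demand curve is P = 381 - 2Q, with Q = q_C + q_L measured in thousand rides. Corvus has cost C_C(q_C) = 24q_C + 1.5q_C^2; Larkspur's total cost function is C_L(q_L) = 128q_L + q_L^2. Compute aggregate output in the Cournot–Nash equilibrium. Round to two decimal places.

70.87

Corvus's profit: π_C = (381 - 2Q)q_C - (24q_C + (3/2)q_C²). Setting ∂π_C/∂q_C = 0: 357 - 7q_C - 2(q_L) = 0.
Larkspur's profit: π_L = (381 - 2Q)q_L - (128q_L + q_L²). Setting ∂π_L/∂q_L = 0: 253 - 6q_L - 2(q_C) = 0.
Best responses: q_C = (357 - 2q_L)/7, q_L = (253 - 2q_C)/6.
Substituting one into the other gives q_C = 818/19 and q_L = 1057/38.
Total output Q = 818/19 + 1057/38 = 70.8684.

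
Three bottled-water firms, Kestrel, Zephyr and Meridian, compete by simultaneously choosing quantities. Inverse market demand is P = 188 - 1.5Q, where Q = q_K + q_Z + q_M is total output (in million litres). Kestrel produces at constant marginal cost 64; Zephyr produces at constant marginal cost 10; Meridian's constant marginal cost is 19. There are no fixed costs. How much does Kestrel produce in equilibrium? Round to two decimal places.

4.17

Kestrel's profit: π_K = (188 - 1.5Q)q_K - (64q_K). Setting ∂π_K/∂q_K = 0: 124 - 3q_K - (3/2)(q_Z + q_M) = 0.
Zephyr's first-order condition: 178 - 3q_Z - (3/2)(q_K + q_M) = 0.
Meridian's profit: π_M = (188 - 1.5Q)q_M - (19q_M). Setting ∂π_M/∂q_M = 0: 169 - 3q_M - (3/2)(q_K + q_Z) = 0.
Summing all 3 equations gives 471 − 6Q = 0, hence Q = 157/2.
Back-substituting: q_K = (124 − 471/4)/(3/2) = 25/6, q_Z = (178 − 471/4)/(3/2) = 241/6, q_M = (169 − 471/4)/(3/2) = 205/6.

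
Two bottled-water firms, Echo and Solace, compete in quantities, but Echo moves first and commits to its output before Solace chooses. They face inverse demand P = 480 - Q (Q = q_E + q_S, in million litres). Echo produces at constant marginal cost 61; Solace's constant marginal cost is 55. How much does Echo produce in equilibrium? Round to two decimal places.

Solve by backward induction. Given q_E, the follower Solace maximises π_S = (480 - q_E - q_S)q_S - 55q_S.
∂π_S/∂q_S = 425 - q_E - 2q_S = 0 gives the reaction function q_S = (425 - q_E)/2.
Echo substitutes q_S(q_E) into its own profit: π_E = q_E(480 - q_E - (425 - q_E)/2) - 61q_E = (535/2 - (1/2)q_E)q_E - 61q_E.
Maximising: ∂π_E/∂q_E = 413/2 - q_E = 0, giving q_E = 413/2.
Then q_S = (425 - 413/2)/2 = 437/4.

206.50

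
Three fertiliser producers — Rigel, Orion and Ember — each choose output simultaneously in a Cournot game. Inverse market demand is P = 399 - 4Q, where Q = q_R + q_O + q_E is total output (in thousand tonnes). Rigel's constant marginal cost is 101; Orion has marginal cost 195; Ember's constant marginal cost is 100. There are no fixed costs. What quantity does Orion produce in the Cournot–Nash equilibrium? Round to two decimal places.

0.94

Rigel's profit: π_R = (399 - 4Q)q_R - (101q_R). Setting ∂π_R/∂q_R = 0: 298 - 8q_R - 4(q_O + q_E) = 0.
Orion's first-order condition: 204 - 8q_O - 4(q_R + q_E) = 0.
Ember's profit: π_E = (399 - 4Q)q_E - (100q_E). Setting ∂π_E/∂q_E = 0: 299 - 8q_E - 4(q_R + q_O) = 0.
Adding the 3 first-order conditions: 801 − 16Q = 0, so Q = 801/16.
Back-substituting: q_R = (298 − 801/4)/4 = 391/16, q_O = (204 − 801/4)/4 = 15/16, q_E = (299 − 801/4)/4 = 395/16.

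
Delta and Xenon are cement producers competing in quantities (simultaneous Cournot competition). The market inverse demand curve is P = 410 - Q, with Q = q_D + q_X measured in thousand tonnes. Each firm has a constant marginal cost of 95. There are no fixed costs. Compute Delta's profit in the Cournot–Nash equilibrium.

11025

Each firm earns π_i = (410 - Q)q_i - 95q_i.
First-order condition (treating rivals' output as given): 315 - 2q_i - q_j = 0.
With identical firms every q_j equals q_i, so q_j = q_i and 315 = 3q_i, giving q_i = 105.
Price P = 410 - 210 = 200.
Delta's profit: (200 - 95)·105 = 11025.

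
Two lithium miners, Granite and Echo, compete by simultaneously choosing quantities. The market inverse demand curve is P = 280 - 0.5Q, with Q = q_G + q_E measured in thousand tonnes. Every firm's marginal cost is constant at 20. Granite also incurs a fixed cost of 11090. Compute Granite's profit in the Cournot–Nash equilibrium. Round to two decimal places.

3932.22

A representative firm's profit is π_i = q_i(280 - 0.5Q) - 20q_i.
Setting ∂π_i/∂q_i = 0 with rivals' quantities fixed: 260 - q_i - (1/2)q_j = 0.
By symmetry each firm produces the same amount; substituting q_j = q_i yields q_i = 260/(3/2) = 520/3.
Price P = 280 - (1/2)·(1040/3) = 320/3.
Granite's profit: (320/3 - 20)·(520/3) - 11090 = 3932.2222.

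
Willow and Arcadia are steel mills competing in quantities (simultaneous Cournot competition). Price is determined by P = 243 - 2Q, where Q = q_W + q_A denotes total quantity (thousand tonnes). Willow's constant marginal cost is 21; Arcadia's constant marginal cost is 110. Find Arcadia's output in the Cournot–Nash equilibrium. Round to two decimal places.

Willow's profit: π_W = (243 - 2Q)q_W - (21q_W). Setting ∂π_W/∂q_W = 0: 222 - 4q_W - 2(q_A) = 0.
Arcadia's first-order condition: 133 - 4q_A - 2(q_W) = 0.
Best responses: q_W = (222 - 2q_A)/4, q_A = (133 - 2q_W)/4.
Substituting one into the other gives q_W = 311/6 and q_A = 22/3.

7.33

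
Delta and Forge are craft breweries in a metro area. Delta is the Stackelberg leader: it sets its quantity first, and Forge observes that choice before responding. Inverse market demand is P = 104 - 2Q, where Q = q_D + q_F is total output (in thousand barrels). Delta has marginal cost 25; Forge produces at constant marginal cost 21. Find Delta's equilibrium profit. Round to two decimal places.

351.56

Solve by backward induction. Given q_D, the follower Forge maximises π_F = (104 - 2q_D - 2q_F)q_F - 21q_F.
∂π_F/∂q_F = 83 - 2q_D - 4q_F = 0 gives the reaction function q_F = (83 - 2q_D)/4.
The leader anticipates this reaction. Substituting into P = 104 - 2Q gives P = 125/2 - q_D, so π_D = (125/2 - q_D)q_D - 25q_D.
Leader FOC: 75/2 - 2q_D = 0, so q_D = 75/4.
Then q_F = (83 - 2·(75/4))/4 = 91/8.
Price P = 104 - 2·(241/8) = 175/4.
Delta's profit: (175/4 - 25)·(75/4) = 351.5625.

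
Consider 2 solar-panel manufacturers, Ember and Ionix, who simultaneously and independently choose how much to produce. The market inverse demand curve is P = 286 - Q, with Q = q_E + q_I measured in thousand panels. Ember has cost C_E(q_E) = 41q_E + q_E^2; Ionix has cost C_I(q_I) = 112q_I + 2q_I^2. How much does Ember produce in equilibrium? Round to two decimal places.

56.35

Ember's profit: π_E = (286 - Q)q_E - (41q_E + q_E²). Setting ∂π_E/∂q_E = 0: 245 - 4q_E - (q_I) = 0.
Ionix's first-order condition: 174 - 6q_I - (q_E) = 0.
Best responses: q_E = (245 - q_I)/4, q_I = (174 - q_E)/6.
Solving the pair: q_E = 1296/23, q_I = 451/23.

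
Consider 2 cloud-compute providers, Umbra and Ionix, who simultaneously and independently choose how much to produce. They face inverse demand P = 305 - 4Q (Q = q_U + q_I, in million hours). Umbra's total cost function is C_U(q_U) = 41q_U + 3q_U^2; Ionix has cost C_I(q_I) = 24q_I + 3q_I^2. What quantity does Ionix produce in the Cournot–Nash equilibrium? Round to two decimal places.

15.99

Umbra's profit: π_U = (305 - 4Q)q_U - (41q_U + 3q_U²). Setting ∂π_U/∂q_U = 0: 264 - 14q_U - 4(q_I) = 0.
Ionix's profit: π_I = (305 - 4Q)q_I - (24q_I + 3q_I²). Setting ∂π_I/∂q_I = 0: 281 - 14q_I - 4(q_U) = 0.
Rearranging gives the reaction functions q_U = (264 - 4q_I)/14 and q_I = (281 - 4q_U)/14.
Solving the pair: q_U = 643/45, q_I = 1439/90.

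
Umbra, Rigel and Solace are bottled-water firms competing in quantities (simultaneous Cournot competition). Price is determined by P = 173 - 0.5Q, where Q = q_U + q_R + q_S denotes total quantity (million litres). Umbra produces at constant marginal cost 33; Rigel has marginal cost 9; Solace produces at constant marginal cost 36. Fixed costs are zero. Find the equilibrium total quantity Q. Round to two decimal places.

Umbra's profit: π_U = (173 - 0.5Q)q_U - (33q_U). Setting ∂π_U/∂q_U = 0: 140 - q_U - (1/2)(q_R + q_S) = 0.
Rigel's profit: π_R = (173 - 0.5Q)q_R - (9q_R). Setting ∂π_R/∂q_R = 0: 164 - q_R - (1/2)(q_U + q_S) = 0.
Solace's profit: π_S = (173 - 0.5Q)q_S - (36q_S). Setting ∂π_S/∂q_S = 0: 137 - q_S - (1/2)(q_U + q_R) = 0.
Adding the 3 conditions: 441 − Q − Q = 0, i.e. Q = 441/2.
Back-substituting: q_U = (140 − 441/4)/(1/2) = 119/2, q_R = (164 − 441/4)/(1/2) = 215/2, q_S = (137 − 441/4)/(1/2) = 107/2.
Total output Q = 119/2 + 215/2 + 107/2 = 441/2.

220.50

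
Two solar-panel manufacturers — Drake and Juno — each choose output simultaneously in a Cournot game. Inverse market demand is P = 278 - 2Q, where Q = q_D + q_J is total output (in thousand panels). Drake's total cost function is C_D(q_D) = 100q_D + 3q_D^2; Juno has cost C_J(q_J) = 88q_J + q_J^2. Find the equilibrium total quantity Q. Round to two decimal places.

Drake's profit: π_D = (278 - 2Q)q_D - (100q_D + 3q_D²). Setting ∂π_D/∂q_D = 0: 178 - 10q_D - 2(q_J) = 0.
Juno's profit: π_J = (278 - 2Q)q_J - (88q_J + q_J²). Setting ∂π_J/∂q_J = 0: 190 - 6q_J - 2(q_D) = 0.
Best responses: q_D = (178 - 2q_J)/10, q_J = (190 - 2q_D)/6.
Solving the pair: q_D = 86/7, q_J = 193/7.
Total output Q = 86/7 + 193/7 = 279/7.

39.86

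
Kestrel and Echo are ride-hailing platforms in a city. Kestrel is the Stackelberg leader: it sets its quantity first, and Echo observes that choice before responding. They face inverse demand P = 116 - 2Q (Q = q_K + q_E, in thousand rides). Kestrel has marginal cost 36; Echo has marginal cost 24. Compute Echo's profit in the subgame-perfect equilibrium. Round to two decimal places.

420.50

Solve by backward induction. Given q_K, the follower Echo maximises π_E = (116 - 2q_K - 2q_E)q_E - 24q_E.
∂π_E/∂q_E = 92 - 2q_K - 4q_E = 0 gives the reaction function q_E = (92 - 2q_K)/4.
The leader anticipates this reaction. Substituting into P = 116 - 2Q gives P = 70 - q_K, so π_K = (70 - q_K)q_K - 36q_K.
Maximising: ∂π_K/∂q_K = 34 - 2q_K = 0, giving q_K = 17.
Then q_E = (92 - 2·17)/4 = 29/2.
Price P = 116 - 2·(63/2) = 53.
Echo's profit: (53 - 24)·(29/2) = 841/2.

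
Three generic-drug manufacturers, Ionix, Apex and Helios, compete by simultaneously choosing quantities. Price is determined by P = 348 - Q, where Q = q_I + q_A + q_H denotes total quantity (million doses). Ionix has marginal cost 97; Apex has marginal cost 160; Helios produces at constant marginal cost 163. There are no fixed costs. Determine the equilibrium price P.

Ionix's profit: π_I = (348 - Q)q_I - (97q_I). Setting ∂π_I/∂q_I = 0: 251 - 2q_I - (q_A + q_H) = 0.
Apex's profit: π_A = (348 - Q)q_A - (160q_A). Setting ∂π_A/∂q_A = 0: 188 - 2q_A - (q_I + q_H) = 0.
Helios's profit: π_H = (348 - Q)q_H - (163q_H). Setting ∂π_H/∂q_H = 0: 185 - 2q_H - (q_I + q_A) = 0.
Summing all 3 equations gives 624 − 4Q = 0, hence Q = 156.
Back-substituting: q_I = (251 − 156) = 95, q_A = (188 − 156) = 32, q_H = (185 − 156) = 29.
Total output Q = 156, so price P = 348 - 156 = 192.

192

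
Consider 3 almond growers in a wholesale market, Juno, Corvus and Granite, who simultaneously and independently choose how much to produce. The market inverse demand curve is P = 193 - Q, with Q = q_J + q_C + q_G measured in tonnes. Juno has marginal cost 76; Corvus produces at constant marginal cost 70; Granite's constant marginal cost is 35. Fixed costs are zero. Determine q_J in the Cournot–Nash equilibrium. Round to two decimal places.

17.50

Juno's profit: π_J = (193 - Q)q_J - (76q_J). Setting ∂π_J/∂q_J = 0: 117 - 2q_J - (q_C + q_G) = 0.
Corvus's profit: π_C = (193 - Q)q_C - (70q_C). Setting ∂π_C/∂q_C = 0: 123 - 2q_C - (q_J + q_G) = 0.
Granite's profit: π_G = (193 - Q)q_G - (35q_G). Setting ∂π_G/∂q_G = 0: 158 - 2q_G - (q_J + q_C) = 0.
Adding the 3 conditions: 398 − 2Q − 2Q = 0, i.e. Q = 199/2.
Back-substituting: q_J = (117 − 199/2) = 35/2, q_C = (123 − 199/2) = 47/2, q_G = (158 − 199/2) = 117/2.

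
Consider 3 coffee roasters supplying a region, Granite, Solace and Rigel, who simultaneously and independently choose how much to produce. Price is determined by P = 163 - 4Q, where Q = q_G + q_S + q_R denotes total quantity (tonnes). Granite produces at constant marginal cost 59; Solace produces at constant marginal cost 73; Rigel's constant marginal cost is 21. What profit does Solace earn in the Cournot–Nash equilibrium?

Granite's profit: π_G = (163 - 4Q)q_G - (59q_G). Setting ∂π_G/∂q_G = 0: 104 - 8q_G - 4(q_S + q_R) = 0.
Solace's profit: π_S = (163 - 4Q)q_S - (73q_S). Setting ∂π_S/∂q_S = 0: 90 - 8q_S - 4(q_G + q_R) = 0.
Rigel's first-order condition: 142 - 8q_R - 4(q_G + q_S) = 0.
Summing all 3 equations gives 336 − 16Q = 0, hence Q = 21.
Back-substituting: q_G = (104 − 84)/4 = 5, q_S = (90 − 84)/4 = 3/2, q_R = (142 − 84)/4 = 29/2.
Price P = 163 - 4·21 = 79.
Solace's profit: (79 - 73)·(3/2) = 9.

9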